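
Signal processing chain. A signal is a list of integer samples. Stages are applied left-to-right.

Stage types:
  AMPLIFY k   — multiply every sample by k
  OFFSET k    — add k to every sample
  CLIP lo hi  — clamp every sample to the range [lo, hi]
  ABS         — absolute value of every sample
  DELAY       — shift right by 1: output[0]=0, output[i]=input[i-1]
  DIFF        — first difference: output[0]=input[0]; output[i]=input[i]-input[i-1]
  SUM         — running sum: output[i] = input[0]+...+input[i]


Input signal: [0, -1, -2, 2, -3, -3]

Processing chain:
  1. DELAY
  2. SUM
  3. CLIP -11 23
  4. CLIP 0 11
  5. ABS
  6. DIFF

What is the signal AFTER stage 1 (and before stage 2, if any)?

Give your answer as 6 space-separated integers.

Input: [0, -1, -2, 2, -3, -3]
Stage 1 (DELAY): [0, 0, -1, -2, 2, -3] = [0, 0, -1, -2, 2, -3] -> [0, 0, -1, -2, 2, -3]

Answer: 0 0 -1 -2 2 -3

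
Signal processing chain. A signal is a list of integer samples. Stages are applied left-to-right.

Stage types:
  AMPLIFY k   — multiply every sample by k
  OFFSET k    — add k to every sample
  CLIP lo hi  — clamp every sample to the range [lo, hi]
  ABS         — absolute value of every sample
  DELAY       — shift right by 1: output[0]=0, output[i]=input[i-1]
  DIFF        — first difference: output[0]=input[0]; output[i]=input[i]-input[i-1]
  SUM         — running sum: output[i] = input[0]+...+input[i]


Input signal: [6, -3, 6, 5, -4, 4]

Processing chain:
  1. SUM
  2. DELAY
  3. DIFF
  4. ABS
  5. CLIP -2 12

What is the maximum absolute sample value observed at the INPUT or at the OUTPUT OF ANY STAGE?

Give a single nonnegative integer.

Answer: 14

Derivation:
Input: [6, -3, 6, 5, -4, 4] (max |s|=6)
Stage 1 (SUM): sum[0..0]=6, sum[0..1]=3, sum[0..2]=9, sum[0..3]=14, sum[0..4]=10, sum[0..5]=14 -> [6, 3, 9, 14, 10, 14] (max |s|=14)
Stage 2 (DELAY): [0, 6, 3, 9, 14, 10] = [0, 6, 3, 9, 14, 10] -> [0, 6, 3, 9, 14, 10] (max |s|=14)
Stage 3 (DIFF): s[0]=0, 6-0=6, 3-6=-3, 9-3=6, 14-9=5, 10-14=-4 -> [0, 6, -3, 6, 5, -4] (max |s|=6)
Stage 4 (ABS): |0|=0, |6|=6, |-3|=3, |6|=6, |5|=5, |-4|=4 -> [0, 6, 3, 6, 5, 4] (max |s|=6)
Stage 5 (CLIP -2 12): clip(0,-2,12)=0, clip(6,-2,12)=6, clip(3,-2,12)=3, clip(6,-2,12)=6, clip(5,-2,12)=5, clip(4,-2,12)=4 -> [0, 6, 3, 6, 5, 4] (max |s|=6)
Overall max amplitude: 14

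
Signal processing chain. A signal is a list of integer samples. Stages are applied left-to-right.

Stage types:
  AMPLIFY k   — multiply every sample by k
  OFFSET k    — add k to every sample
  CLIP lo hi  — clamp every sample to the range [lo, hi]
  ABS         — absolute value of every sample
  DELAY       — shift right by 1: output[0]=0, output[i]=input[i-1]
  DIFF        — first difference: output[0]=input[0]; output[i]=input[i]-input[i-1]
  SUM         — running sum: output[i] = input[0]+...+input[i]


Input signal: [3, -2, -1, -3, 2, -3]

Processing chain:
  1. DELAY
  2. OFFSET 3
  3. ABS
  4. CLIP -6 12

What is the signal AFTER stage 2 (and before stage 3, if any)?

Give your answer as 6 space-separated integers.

Answer: 3 6 1 2 0 5

Derivation:
Input: [3, -2, -1, -3, 2, -3]
Stage 1 (DELAY): [0, 3, -2, -1, -3, 2] = [0, 3, -2, -1, -3, 2] -> [0, 3, -2, -1, -3, 2]
Stage 2 (OFFSET 3): 0+3=3, 3+3=6, -2+3=1, -1+3=2, -3+3=0, 2+3=5 -> [3, 6, 1, 2, 0, 5]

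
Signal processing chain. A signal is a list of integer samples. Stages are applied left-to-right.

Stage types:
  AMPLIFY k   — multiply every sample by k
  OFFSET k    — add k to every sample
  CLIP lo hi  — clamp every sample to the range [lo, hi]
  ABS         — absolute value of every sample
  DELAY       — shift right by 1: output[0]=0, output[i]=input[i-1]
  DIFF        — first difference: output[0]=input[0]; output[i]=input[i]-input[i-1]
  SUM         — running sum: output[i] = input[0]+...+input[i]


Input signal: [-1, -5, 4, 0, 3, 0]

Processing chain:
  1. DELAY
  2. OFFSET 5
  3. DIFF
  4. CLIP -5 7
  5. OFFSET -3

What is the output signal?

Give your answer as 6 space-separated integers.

Answer: 2 -4 -7 4 -7 0

Derivation:
Input: [-1, -5, 4, 0, 3, 0]
Stage 1 (DELAY): [0, -1, -5, 4, 0, 3] = [0, -1, -5, 4, 0, 3] -> [0, -1, -5, 4, 0, 3]
Stage 2 (OFFSET 5): 0+5=5, -1+5=4, -5+5=0, 4+5=9, 0+5=5, 3+5=8 -> [5, 4, 0, 9, 5, 8]
Stage 3 (DIFF): s[0]=5, 4-5=-1, 0-4=-4, 9-0=9, 5-9=-4, 8-5=3 -> [5, -1, -4, 9, -4, 3]
Stage 4 (CLIP -5 7): clip(5,-5,7)=5, clip(-1,-5,7)=-1, clip(-4,-5,7)=-4, clip(9,-5,7)=7, clip(-4,-5,7)=-4, clip(3,-5,7)=3 -> [5, -1, -4, 7, -4, 3]
Stage 5 (OFFSET -3): 5+-3=2, -1+-3=-4, -4+-3=-7, 7+-3=4, -4+-3=-7, 3+-3=0 -> [2, -4, -7, 4, -7, 0]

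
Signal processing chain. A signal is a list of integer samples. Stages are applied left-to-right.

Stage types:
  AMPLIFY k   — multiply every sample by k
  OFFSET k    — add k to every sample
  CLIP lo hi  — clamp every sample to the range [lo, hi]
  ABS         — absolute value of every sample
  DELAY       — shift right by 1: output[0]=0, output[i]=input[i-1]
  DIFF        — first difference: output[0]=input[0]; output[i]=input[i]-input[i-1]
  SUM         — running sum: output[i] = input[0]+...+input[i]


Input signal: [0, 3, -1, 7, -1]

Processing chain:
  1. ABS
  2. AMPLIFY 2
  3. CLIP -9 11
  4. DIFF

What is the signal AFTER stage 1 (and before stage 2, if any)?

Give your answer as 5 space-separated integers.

Answer: 0 3 1 7 1

Derivation:
Input: [0, 3, -1, 7, -1]
Stage 1 (ABS): |0|=0, |3|=3, |-1|=1, |7|=7, |-1|=1 -> [0, 3, 1, 7, 1]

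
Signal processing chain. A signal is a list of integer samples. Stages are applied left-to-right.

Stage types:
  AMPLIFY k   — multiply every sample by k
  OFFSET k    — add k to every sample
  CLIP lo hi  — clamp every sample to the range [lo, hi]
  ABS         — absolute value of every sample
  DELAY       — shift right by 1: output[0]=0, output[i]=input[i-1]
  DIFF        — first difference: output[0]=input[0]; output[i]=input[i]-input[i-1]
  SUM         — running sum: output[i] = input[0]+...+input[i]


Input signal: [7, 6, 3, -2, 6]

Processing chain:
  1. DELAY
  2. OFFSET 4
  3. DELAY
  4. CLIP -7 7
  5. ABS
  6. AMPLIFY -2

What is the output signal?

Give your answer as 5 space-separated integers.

Answer: 0 -8 -14 -14 -14

Derivation:
Input: [7, 6, 3, -2, 6]
Stage 1 (DELAY): [0, 7, 6, 3, -2] = [0, 7, 6, 3, -2] -> [0, 7, 6, 3, -2]
Stage 2 (OFFSET 4): 0+4=4, 7+4=11, 6+4=10, 3+4=7, -2+4=2 -> [4, 11, 10, 7, 2]
Stage 3 (DELAY): [0, 4, 11, 10, 7] = [0, 4, 11, 10, 7] -> [0, 4, 11, 10, 7]
Stage 4 (CLIP -7 7): clip(0,-7,7)=0, clip(4,-7,7)=4, clip(11,-7,7)=7, clip(10,-7,7)=7, clip(7,-7,7)=7 -> [0, 4, 7, 7, 7]
Stage 5 (ABS): |0|=0, |4|=4, |7|=7, |7|=7, |7|=7 -> [0, 4, 7, 7, 7]
Stage 6 (AMPLIFY -2): 0*-2=0, 4*-2=-8, 7*-2=-14, 7*-2=-14, 7*-2=-14 -> [0, -8, -14, -14, -14]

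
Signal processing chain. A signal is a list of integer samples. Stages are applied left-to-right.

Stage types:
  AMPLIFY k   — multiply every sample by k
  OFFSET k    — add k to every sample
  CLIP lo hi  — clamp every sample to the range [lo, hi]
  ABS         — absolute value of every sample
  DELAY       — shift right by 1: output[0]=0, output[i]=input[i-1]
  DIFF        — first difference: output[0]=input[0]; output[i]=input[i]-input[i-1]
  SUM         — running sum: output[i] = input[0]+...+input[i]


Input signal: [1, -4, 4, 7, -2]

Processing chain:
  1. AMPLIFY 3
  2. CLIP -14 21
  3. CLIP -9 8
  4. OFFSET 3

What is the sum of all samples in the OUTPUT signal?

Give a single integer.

Answer: 19

Derivation:
Input: [1, -4, 4, 7, -2]
Stage 1 (AMPLIFY 3): 1*3=3, -4*3=-12, 4*3=12, 7*3=21, -2*3=-6 -> [3, -12, 12, 21, -6]
Stage 2 (CLIP -14 21): clip(3,-14,21)=3, clip(-12,-14,21)=-12, clip(12,-14,21)=12, clip(21,-14,21)=21, clip(-6,-14,21)=-6 -> [3, -12, 12, 21, -6]
Stage 3 (CLIP -9 8): clip(3,-9,8)=3, clip(-12,-9,8)=-9, clip(12,-9,8)=8, clip(21,-9,8)=8, clip(-6,-9,8)=-6 -> [3, -9, 8, 8, -6]
Stage 4 (OFFSET 3): 3+3=6, -9+3=-6, 8+3=11, 8+3=11, -6+3=-3 -> [6, -6, 11, 11, -3]
Output sum: 19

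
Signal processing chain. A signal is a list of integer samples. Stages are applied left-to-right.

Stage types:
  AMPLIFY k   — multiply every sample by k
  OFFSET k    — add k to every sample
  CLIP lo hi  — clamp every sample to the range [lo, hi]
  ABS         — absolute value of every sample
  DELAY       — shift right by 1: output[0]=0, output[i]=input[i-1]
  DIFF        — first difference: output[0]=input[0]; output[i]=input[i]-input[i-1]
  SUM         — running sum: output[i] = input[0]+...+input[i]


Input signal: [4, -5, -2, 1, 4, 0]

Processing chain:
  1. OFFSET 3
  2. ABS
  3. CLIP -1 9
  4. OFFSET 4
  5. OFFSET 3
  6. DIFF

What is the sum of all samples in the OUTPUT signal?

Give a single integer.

Input: [4, -5, -2, 1, 4, 0]
Stage 1 (OFFSET 3): 4+3=7, -5+3=-2, -2+3=1, 1+3=4, 4+3=7, 0+3=3 -> [7, -2, 1, 4, 7, 3]
Stage 2 (ABS): |7|=7, |-2|=2, |1|=1, |4|=4, |7|=7, |3|=3 -> [7, 2, 1, 4, 7, 3]
Stage 3 (CLIP -1 9): clip(7,-1,9)=7, clip(2,-1,9)=2, clip(1,-1,9)=1, clip(4,-1,9)=4, clip(7,-1,9)=7, clip(3,-1,9)=3 -> [7, 2, 1, 4, 7, 3]
Stage 4 (OFFSET 4): 7+4=11, 2+4=6, 1+4=5, 4+4=8, 7+4=11, 3+4=7 -> [11, 6, 5, 8, 11, 7]
Stage 5 (OFFSET 3): 11+3=14, 6+3=9, 5+3=8, 8+3=11, 11+3=14, 7+3=10 -> [14, 9, 8, 11, 14, 10]
Stage 6 (DIFF): s[0]=14, 9-14=-5, 8-9=-1, 11-8=3, 14-11=3, 10-14=-4 -> [14, -5, -1, 3, 3, -4]
Output sum: 10

Answer: 10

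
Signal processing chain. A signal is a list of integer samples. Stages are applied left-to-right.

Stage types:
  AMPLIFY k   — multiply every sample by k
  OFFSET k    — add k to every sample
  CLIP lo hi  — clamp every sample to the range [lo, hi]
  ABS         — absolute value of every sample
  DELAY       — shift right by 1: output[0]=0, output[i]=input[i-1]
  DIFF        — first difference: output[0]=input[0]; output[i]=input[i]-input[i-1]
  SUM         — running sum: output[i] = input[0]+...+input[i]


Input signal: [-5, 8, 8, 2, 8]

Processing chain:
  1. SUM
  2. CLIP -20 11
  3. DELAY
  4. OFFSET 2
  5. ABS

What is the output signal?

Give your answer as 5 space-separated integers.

Input: [-5, 8, 8, 2, 8]
Stage 1 (SUM): sum[0..0]=-5, sum[0..1]=3, sum[0..2]=11, sum[0..3]=13, sum[0..4]=21 -> [-5, 3, 11, 13, 21]
Stage 2 (CLIP -20 11): clip(-5,-20,11)=-5, clip(3,-20,11)=3, clip(11,-20,11)=11, clip(13,-20,11)=11, clip(21,-20,11)=11 -> [-5, 3, 11, 11, 11]
Stage 3 (DELAY): [0, -5, 3, 11, 11] = [0, -5, 3, 11, 11] -> [0, -5, 3, 11, 11]
Stage 4 (OFFSET 2): 0+2=2, -5+2=-3, 3+2=5, 11+2=13, 11+2=13 -> [2, -3, 5, 13, 13]
Stage 5 (ABS): |2|=2, |-3|=3, |5|=5, |13|=13, |13|=13 -> [2, 3, 5, 13, 13]

Answer: 2 3 5 13 13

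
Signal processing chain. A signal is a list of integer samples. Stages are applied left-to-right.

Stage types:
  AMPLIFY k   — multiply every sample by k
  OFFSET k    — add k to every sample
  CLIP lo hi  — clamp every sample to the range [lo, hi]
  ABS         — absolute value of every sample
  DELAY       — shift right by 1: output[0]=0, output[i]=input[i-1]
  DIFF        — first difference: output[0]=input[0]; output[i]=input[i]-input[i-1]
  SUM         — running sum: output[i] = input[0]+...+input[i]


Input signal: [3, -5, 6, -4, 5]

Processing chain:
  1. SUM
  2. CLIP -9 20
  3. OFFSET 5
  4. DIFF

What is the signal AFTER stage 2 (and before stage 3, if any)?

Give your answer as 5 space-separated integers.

Input: [3, -5, 6, -4, 5]
Stage 1 (SUM): sum[0..0]=3, sum[0..1]=-2, sum[0..2]=4, sum[0..3]=0, sum[0..4]=5 -> [3, -2, 4, 0, 5]
Stage 2 (CLIP -9 20): clip(3,-9,20)=3, clip(-2,-9,20)=-2, clip(4,-9,20)=4, clip(0,-9,20)=0, clip(5,-9,20)=5 -> [3, -2, 4, 0, 5]

Answer: 3 -2 4 0 5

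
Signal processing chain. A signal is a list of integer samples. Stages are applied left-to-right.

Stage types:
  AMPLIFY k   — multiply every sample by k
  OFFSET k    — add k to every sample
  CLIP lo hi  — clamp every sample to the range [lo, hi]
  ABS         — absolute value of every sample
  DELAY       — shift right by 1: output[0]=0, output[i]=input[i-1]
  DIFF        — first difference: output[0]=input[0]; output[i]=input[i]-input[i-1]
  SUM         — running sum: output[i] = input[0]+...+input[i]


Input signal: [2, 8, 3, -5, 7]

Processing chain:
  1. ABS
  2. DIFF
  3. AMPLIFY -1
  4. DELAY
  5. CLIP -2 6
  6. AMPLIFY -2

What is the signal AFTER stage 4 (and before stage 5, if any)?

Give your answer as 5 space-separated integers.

Input: [2, 8, 3, -5, 7]
Stage 1 (ABS): |2|=2, |8|=8, |3|=3, |-5|=5, |7|=7 -> [2, 8, 3, 5, 7]
Stage 2 (DIFF): s[0]=2, 8-2=6, 3-8=-5, 5-3=2, 7-5=2 -> [2, 6, -5, 2, 2]
Stage 3 (AMPLIFY -1): 2*-1=-2, 6*-1=-6, -5*-1=5, 2*-1=-2, 2*-1=-2 -> [-2, -6, 5, -2, -2]
Stage 4 (DELAY): [0, -2, -6, 5, -2] = [0, -2, -6, 5, -2] -> [0, -2, -6, 5, -2]

Answer: 0 -2 -6 5 -2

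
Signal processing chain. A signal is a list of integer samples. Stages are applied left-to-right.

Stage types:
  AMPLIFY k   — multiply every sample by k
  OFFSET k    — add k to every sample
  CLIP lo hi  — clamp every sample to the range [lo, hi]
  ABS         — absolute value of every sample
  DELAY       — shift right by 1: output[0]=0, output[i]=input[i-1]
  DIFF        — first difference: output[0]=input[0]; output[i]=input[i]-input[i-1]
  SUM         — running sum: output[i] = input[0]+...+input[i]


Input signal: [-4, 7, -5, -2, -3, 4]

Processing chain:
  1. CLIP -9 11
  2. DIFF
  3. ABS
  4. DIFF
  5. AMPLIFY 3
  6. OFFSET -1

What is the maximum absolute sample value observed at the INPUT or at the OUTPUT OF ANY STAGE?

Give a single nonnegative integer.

Input: [-4, 7, -5, -2, -3, 4] (max |s|=7)
Stage 1 (CLIP -9 11): clip(-4,-9,11)=-4, clip(7,-9,11)=7, clip(-5,-9,11)=-5, clip(-2,-9,11)=-2, clip(-3,-9,11)=-3, clip(4,-9,11)=4 -> [-4, 7, -5, -2, -3, 4] (max |s|=7)
Stage 2 (DIFF): s[0]=-4, 7--4=11, -5-7=-12, -2--5=3, -3--2=-1, 4--3=7 -> [-4, 11, -12, 3, -1, 7] (max |s|=12)
Stage 3 (ABS): |-4|=4, |11|=11, |-12|=12, |3|=3, |-1|=1, |7|=7 -> [4, 11, 12, 3, 1, 7] (max |s|=12)
Stage 4 (DIFF): s[0]=4, 11-4=7, 12-11=1, 3-12=-9, 1-3=-2, 7-1=6 -> [4, 7, 1, -9, -2, 6] (max |s|=9)
Stage 5 (AMPLIFY 3): 4*3=12, 7*3=21, 1*3=3, -9*3=-27, -2*3=-6, 6*3=18 -> [12, 21, 3, -27, -6, 18] (max |s|=27)
Stage 6 (OFFSET -1): 12+-1=11, 21+-1=20, 3+-1=2, -27+-1=-28, -6+-1=-7, 18+-1=17 -> [11, 20, 2, -28, -7, 17] (max |s|=28)
Overall max amplitude: 28

Answer: 28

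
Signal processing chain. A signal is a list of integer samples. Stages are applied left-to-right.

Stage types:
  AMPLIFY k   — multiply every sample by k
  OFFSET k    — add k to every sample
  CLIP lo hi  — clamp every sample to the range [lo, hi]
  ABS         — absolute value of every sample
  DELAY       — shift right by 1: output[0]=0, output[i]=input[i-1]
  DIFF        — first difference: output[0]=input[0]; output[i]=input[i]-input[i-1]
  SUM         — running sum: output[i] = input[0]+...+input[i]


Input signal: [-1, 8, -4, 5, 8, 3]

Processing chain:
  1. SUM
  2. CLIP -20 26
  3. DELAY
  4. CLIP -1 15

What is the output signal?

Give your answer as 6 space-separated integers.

Answer: 0 -1 7 3 8 15

Derivation:
Input: [-1, 8, -4, 5, 8, 3]
Stage 1 (SUM): sum[0..0]=-1, sum[0..1]=7, sum[0..2]=3, sum[0..3]=8, sum[0..4]=16, sum[0..5]=19 -> [-1, 7, 3, 8, 16, 19]
Stage 2 (CLIP -20 26): clip(-1,-20,26)=-1, clip(7,-20,26)=7, clip(3,-20,26)=3, clip(8,-20,26)=8, clip(16,-20,26)=16, clip(19,-20,26)=19 -> [-1, 7, 3, 8, 16, 19]
Stage 3 (DELAY): [0, -1, 7, 3, 8, 16] = [0, -1, 7, 3, 8, 16] -> [0, -1, 7, 3, 8, 16]
Stage 4 (CLIP -1 15): clip(0,-1,15)=0, clip(-1,-1,15)=-1, clip(7,-1,15)=7, clip(3,-1,15)=3, clip(8,-1,15)=8, clip(16,-1,15)=15 -> [0, -1, 7, 3, 8, 15]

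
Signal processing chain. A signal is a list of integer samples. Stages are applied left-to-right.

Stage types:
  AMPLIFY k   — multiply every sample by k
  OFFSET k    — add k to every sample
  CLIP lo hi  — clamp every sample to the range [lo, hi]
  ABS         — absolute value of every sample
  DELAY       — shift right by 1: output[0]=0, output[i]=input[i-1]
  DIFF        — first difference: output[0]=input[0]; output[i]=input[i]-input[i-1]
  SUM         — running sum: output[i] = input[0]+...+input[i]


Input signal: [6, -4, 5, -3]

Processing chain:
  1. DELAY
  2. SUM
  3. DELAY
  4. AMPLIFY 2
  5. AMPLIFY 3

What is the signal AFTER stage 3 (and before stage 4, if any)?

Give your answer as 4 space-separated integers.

Input: [6, -4, 5, -3]
Stage 1 (DELAY): [0, 6, -4, 5] = [0, 6, -4, 5] -> [0, 6, -4, 5]
Stage 2 (SUM): sum[0..0]=0, sum[0..1]=6, sum[0..2]=2, sum[0..3]=7 -> [0, 6, 2, 7]
Stage 3 (DELAY): [0, 0, 6, 2] = [0, 0, 6, 2] -> [0, 0, 6, 2]

Answer: 0 0 6 2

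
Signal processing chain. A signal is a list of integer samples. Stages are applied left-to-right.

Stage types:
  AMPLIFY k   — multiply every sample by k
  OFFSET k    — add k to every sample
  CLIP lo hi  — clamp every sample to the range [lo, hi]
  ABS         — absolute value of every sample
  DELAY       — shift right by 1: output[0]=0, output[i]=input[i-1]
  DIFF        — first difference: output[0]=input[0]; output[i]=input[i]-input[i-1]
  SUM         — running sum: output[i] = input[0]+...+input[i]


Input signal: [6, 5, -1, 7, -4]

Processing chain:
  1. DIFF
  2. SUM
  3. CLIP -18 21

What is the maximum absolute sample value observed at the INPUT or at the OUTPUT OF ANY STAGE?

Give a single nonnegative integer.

Input: [6, 5, -1, 7, -4] (max |s|=7)
Stage 1 (DIFF): s[0]=6, 5-6=-1, -1-5=-6, 7--1=8, -4-7=-11 -> [6, -1, -6, 8, -11] (max |s|=11)
Stage 2 (SUM): sum[0..0]=6, sum[0..1]=5, sum[0..2]=-1, sum[0..3]=7, sum[0..4]=-4 -> [6, 5, -1, 7, -4] (max |s|=7)
Stage 3 (CLIP -18 21): clip(6,-18,21)=6, clip(5,-18,21)=5, clip(-1,-18,21)=-1, clip(7,-18,21)=7, clip(-4,-18,21)=-4 -> [6, 5, -1, 7, -4] (max |s|=7)
Overall max amplitude: 11

Answer: 11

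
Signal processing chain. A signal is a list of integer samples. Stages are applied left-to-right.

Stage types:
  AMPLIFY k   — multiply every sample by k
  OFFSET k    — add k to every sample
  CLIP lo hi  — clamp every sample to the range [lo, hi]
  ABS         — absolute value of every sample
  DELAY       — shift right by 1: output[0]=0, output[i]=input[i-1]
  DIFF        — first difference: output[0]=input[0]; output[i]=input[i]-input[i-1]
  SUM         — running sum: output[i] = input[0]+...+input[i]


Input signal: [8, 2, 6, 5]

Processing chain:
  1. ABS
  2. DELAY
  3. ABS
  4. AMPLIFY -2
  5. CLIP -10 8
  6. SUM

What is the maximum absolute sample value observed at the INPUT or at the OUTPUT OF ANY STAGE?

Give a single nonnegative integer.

Input: [8, 2, 6, 5] (max |s|=8)
Stage 1 (ABS): |8|=8, |2|=2, |6|=6, |5|=5 -> [8, 2, 6, 5] (max |s|=8)
Stage 2 (DELAY): [0, 8, 2, 6] = [0, 8, 2, 6] -> [0, 8, 2, 6] (max |s|=8)
Stage 3 (ABS): |0|=0, |8|=8, |2|=2, |6|=6 -> [0, 8, 2, 6] (max |s|=8)
Stage 4 (AMPLIFY -2): 0*-2=0, 8*-2=-16, 2*-2=-4, 6*-2=-12 -> [0, -16, -4, -12] (max |s|=16)
Stage 5 (CLIP -10 8): clip(0,-10,8)=0, clip(-16,-10,8)=-10, clip(-4,-10,8)=-4, clip(-12,-10,8)=-10 -> [0, -10, -4, -10] (max |s|=10)
Stage 6 (SUM): sum[0..0]=0, sum[0..1]=-10, sum[0..2]=-14, sum[0..3]=-24 -> [0, -10, -14, -24] (max |s|=24)
Overall max amplitude: 24

Answer: 24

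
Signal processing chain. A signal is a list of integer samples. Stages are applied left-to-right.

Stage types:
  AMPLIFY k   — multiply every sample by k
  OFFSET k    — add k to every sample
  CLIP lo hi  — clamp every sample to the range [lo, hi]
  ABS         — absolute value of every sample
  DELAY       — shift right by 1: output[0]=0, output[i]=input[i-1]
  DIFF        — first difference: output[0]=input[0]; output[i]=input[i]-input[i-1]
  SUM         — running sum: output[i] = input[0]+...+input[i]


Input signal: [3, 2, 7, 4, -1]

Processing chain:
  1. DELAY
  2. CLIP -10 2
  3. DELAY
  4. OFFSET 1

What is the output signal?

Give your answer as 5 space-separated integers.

Input: [3, 2, 7, 4, -1]
Stage 1 (DELAY): [0, 3, 2, 7, 4] = [0, 3, 2, 7, 4] -> [0, 3, 2, 7, 4]
Stage 2 (CLIP -10 2): clip(0,-10,2)=0, clip(3,-10,2)=2, clip(2,-10,2)=2, clip(7,-10,2)=2, clip(4,-10,2)=2 -> [0, 2, 2, 2, 2]
Stage 3 (DELAY): [0, 0, 2, 2, 2] = [0, 0, 2, 2, 2] -> [0, 0, 2, 2, 2]
Stage 4 (OFFSET 1): 0+1=1, 0+1=1, 2+1=3, 2+1=3, 2+1=3 -> [1, 1, 3, 3, 3]

Answer: 1 1 3 3 3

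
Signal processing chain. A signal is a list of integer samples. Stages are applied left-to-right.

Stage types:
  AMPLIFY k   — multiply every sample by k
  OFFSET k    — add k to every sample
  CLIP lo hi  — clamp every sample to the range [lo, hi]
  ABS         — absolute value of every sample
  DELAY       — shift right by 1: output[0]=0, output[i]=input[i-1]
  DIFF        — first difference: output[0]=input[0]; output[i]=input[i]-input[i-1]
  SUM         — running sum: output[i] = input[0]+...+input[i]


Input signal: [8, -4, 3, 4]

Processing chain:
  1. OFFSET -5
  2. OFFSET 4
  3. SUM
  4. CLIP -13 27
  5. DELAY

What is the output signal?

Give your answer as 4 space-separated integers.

Answer: 0 7 2 4

Derivation:
Input: [8, -4, 3, 4]
Stage 1 (OFFSET -5): 8+-5=3, -4+-5=-9, 3+-5=-2, 4+-5=-1 -> [3, -9, -2, -1]
Stage 2 (OFFSET 4): 3+4=7, -9+4=-5, -2+4=2, -1+4=3 -> [7, -5, 2, 3]
Stage 3 (SUM): sum[0..0]=7, sum[0..1]=2, sum[0..2]=4, sum[0..3]=7 -> [7, 2, 4, 7]
Stage 4 (CLIP -13 27): clip(7,-13,27)=7, clip(2,-13,27)=2, clip(4,-13,27)=4, clip(7,-13,27)=7 -> [7, 2, 4, 7]
Stage 5 (DELAY): [0, 7, 2, 4] = [0, 7, 2, 4] -> [0, 7, 2, 4]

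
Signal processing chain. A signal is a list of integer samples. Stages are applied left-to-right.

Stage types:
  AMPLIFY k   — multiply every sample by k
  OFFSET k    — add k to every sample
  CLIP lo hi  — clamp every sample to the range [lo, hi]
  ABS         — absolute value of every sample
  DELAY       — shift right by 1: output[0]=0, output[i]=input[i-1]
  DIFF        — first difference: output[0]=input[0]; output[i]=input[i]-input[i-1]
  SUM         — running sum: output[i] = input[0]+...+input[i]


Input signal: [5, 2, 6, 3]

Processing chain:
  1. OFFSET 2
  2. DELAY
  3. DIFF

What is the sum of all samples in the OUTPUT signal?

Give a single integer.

Input: [5, 2, 6, 3]
Stage 1 (OFFSET 2): 5+2=7, 2+2=4, 6+2=8, 3+2=5 -> [7, 4, 8, 5]
Stage 2 (DELAY): [0, 7, 4, 8] = [0, 7, 4, 8] -> [0, 7, 4, 8]
Stage 3 (DIFF): s[0]=0, 7-0=7, 4-7=-3, 8-4=4 -> [0, 7, -3, 4]
Output sum: 8

Answer: 8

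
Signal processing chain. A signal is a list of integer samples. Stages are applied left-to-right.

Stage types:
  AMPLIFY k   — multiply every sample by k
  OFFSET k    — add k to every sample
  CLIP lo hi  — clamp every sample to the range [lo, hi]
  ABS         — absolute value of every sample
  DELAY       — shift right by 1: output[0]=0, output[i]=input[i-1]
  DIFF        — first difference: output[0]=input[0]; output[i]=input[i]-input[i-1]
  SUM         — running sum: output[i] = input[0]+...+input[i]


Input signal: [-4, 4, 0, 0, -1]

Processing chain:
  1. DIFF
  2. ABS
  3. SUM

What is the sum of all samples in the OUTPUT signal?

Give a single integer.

Input: [-4, 4, 0, 0, -1]
Stage 1 (DIFF): s[0]=-4, 4--4=8, 0-4=-4, 0-0=0, -1-0=-1 -> [-4, 8, -4, 0, -1]
Stage 2 (ABS): |-4|=4, |8|=8, |-4|=4, |0|=0, |-1|=1 -> [4, 8, 4, 0, 1]
Stage 3 (SUM): sum[0..0]=4, sum[0..1]=12, sum[0..2]=16, sum[0..3]=16, sum[0..4]=17 -> [4, 12, 16, 16, 17]
Output sum: 65

Answer: 65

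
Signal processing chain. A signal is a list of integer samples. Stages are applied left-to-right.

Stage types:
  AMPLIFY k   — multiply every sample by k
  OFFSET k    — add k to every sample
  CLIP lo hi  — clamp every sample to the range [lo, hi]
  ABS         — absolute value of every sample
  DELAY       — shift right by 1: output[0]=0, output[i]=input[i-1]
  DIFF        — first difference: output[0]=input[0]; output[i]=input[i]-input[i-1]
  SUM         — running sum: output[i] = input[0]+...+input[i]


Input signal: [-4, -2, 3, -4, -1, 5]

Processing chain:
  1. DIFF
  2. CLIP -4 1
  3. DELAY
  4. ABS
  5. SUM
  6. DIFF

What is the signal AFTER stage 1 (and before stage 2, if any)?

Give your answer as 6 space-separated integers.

Answer: -4 2 5 -7 3 6

Derivation:
Input: [-4, -2, 3, -4, -1, 5]
Stage 1 (DIFF): s[0]=-4, -2--4=2, 3--2=5, -4-3=-7, -1--4=3, 5--1=6 -> [-4, 2, 5, -7, 3, 6]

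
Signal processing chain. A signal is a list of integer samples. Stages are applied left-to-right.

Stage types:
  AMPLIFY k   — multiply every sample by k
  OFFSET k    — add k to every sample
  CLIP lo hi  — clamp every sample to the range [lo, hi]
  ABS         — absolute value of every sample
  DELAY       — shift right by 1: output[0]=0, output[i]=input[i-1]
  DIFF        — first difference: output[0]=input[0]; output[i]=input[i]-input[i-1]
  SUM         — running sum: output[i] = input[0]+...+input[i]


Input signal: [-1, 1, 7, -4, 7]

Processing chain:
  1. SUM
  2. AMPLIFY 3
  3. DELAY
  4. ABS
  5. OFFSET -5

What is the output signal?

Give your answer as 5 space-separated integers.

Input: [-1, 1, 7, -4, 7]
Stage 1 (SUM): sum[0..0]=-1, sum[0..1]=0, sum[0..2]=7, sum[0..3]=3, sum[0..4]=10 -> [-1, 0, 7, 3, 10]
Stage 2 (AMPLIFY 3): -1*3=-3, 0*3=0, 7*3=21, 3*3=9, 10*3=30 -> [-3, 0, 21, 9, 30]
Stage 3 (DELAY): [0, -3, 0, 21, 9] = [0, -3, 0, 21, 9] -> [0, -3, 0, 21, 9]
Stage 4 (ABS): |0|=0, |-3|=3, |0|=0, |21|=21, |9|=9 -> [0, 3, 0, 21, 9]
Stage 5 (OFFSET -5): 0+-5=-5, 3+-5=-2, 0+-5=-5, 21+-5=16, 9+-5=4 -> [-5, -2, -5, 16, 4]

Answer: -5 -2 -5 16 4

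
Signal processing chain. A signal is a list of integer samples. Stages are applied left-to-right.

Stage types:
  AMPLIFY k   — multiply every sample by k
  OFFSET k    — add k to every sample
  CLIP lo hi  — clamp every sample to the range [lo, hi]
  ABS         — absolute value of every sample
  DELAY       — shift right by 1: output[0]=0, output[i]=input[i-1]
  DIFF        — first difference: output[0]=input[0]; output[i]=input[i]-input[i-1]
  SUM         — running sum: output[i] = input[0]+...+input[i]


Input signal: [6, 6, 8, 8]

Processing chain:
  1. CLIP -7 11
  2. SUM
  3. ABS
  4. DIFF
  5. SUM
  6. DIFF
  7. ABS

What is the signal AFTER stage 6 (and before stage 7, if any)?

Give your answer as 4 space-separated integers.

Input: [6, 6, 8, 8]
Stage 1 (CLIP -7 11): clip(6,-7,11)=6, clip(6,-7,11)=6, clip(8,-7,11)=8, clip(8,-7,11)=8 -> [6, 6, 8, 8]
Stage 2 (SUM): sum[0..0]=6, sum[0..1]=12, sum[0..2]=20, sum[0..3]=28 -> [6, 12, 20, 28]
Stage 3 (ABS): |6|=6, |12|=12, |20|=20, |28|=28 -> [6, 12, 20, 28]
Stage 4 (DIFF): s[0]=6, 12-6=6, 20-12=8, 28-20=8 -> [6, 6, 8, 8]
Stage 5 (SUM): sum[0..0]=6, sum[0..1]=12, sum[0..2]=20, sum[0..3]=28 -> [6, 12, 20, 28]
Stage 6 (DIFF): s[0]=6, 12-6=6, 20-12=8, 28-20=8 -> [6, 6, 8, 8]

Answer: 6 6 8 8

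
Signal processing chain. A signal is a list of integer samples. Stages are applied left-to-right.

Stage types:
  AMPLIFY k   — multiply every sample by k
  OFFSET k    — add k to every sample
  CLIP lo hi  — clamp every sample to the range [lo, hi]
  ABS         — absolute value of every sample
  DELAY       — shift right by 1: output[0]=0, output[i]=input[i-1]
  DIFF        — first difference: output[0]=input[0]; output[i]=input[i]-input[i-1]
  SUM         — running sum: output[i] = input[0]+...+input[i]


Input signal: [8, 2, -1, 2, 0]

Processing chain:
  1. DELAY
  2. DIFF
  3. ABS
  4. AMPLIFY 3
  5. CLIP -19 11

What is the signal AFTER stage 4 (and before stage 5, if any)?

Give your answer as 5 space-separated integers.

Answer: 0 24 18 9 9

Derivation:
Input: [8, 2, -1, 2, 0]
Stage 1 (DELAY): [0, 8, 2, -1, 2] = [0, 8, 2, -1, 2] -> [0, 8, 2, -1, 2]
Stage 2 (DIFF): s[0]=0, 8-0=8, 2-8=-6, -1-2=-3, 2--1=3 -> [0, 8, -6, -3, 3]
Stage 3 (ABS): |0|=0, |8|=8, |-6|=6, |-3|=3, |3|=3 -> [0, 8, 6, 3, 3]
Stage 4 (AMPLIFY 3): 0*3=0, 8*3=24, 6*3=18, 3*3=9, 3*3=9 -> [0, 24, 18, 9, 9]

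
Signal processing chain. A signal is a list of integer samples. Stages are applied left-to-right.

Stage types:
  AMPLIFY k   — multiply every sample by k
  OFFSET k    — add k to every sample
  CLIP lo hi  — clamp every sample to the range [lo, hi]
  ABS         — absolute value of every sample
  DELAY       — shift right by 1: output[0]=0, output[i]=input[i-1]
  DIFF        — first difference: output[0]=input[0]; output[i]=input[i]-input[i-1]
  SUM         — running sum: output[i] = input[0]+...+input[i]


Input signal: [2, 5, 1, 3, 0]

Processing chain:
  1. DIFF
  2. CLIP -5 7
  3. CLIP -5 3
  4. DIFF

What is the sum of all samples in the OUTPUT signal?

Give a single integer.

Input: [2, 5, 1, 3, 0]
Stage 1 (DIFF): s[0]=2, 5-2=3, 1-5=-4, 3-1=2, 0-3=-3 -> [2, 3, -4, 2, -3]
Stage 2 (CLIP -5 7): clip(2,-5,7)=2, clip(3,-5,7)=3, clip(-4,-5,7)=-4, clip(2,-5,7)=2, clip(-3,-5,7)=-3 -> [2, 3, -4, 2, -3]
Stage 3 (CLIP -5 3): clip(2,-5,3)=2, clip(3,-5,3)=3, clip(-4,-5,3)=-4, clip(2,-5,3)=2, clip(-3,-5,3)=-3 -> [2, 3, -4, 2, -3]
Stage 4 (DIFF): s[0]=2, 3-2=1, -4-3=-7, 2--4=6, -3-2=-5 -> [2, 1, -7, 6, -5]
Output sum: -3

Answer: -3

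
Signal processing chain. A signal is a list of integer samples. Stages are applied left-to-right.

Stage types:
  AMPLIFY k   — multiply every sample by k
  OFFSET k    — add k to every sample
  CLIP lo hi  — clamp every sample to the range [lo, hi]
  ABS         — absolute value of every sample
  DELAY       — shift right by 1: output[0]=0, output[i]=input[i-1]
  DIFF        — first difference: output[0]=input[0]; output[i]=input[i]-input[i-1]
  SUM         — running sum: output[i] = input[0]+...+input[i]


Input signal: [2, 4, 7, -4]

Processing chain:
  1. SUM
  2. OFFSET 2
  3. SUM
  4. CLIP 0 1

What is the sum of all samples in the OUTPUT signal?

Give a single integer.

Answer: 4

Derivation:
Input: [2, 4, 7, -4]
Stage 1 (SUM): sum[0..0]=2, sum[0..1]=6, sum[0..2]=13, sum[0..3]=9 -> [2, 6, 13, 9]
Stage 2 (OFFSET 2): 2+2=4, 6+2=8, 13+2=15, 9+2=11 -> [4, 8, 15, 11]
Stage 3 (SUM): sum[0..0]=4, sum[0..1]=12, sum[0..2]=27, sum[0..3]=38 -> [4, 12, 27, 38]
Stage 4 (CLIP 0 1): clip(4,0,1)=1, clip(12,0,1)=1, clip(27,0,1)=1, clip(38,0,1)=1 -> [1, 1, 1, 1]
Output sum: 4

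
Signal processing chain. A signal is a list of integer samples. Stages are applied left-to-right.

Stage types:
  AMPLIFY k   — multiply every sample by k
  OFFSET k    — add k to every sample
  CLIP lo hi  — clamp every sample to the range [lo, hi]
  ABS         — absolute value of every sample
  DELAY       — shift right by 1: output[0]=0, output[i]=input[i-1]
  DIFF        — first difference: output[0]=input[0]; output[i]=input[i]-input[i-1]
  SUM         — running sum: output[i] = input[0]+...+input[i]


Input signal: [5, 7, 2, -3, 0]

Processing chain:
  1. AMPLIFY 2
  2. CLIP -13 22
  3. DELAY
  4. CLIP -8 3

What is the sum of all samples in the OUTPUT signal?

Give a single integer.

Answer: 3

Derivation:
Input: [5, 7, 2, -3, 0]
Stage 1 (AMPLIFY 2): 5*2=10, 7*2=14, 2*2=4, -3*2=-6, 0*2=0 -> [10, 14, 4, -6, 0]
Stage 2 (CLIP -13 22): clip(10,-13,22)=10, clip(14,-13,22)=14, clip(4,-13,22)=4, clip(-6,-13,22)=-6, clip(0,-13,22)=0 -> [10, 14, 4, -6, 0]
Stage 3 (DELAY): [0, 10, 14, 4, -6] = [0, 10, 14, 4, -6] -> [0, 10, 14, 4, -6]
Stage 4 (CLIP -8 3): clip(0,-8,3)=0, clip(10,-8,3)=3, clip(14,-8,3)=3, clip(4,-8,3)=3, clip(-6,-8,3)=-6 -> [0, 3, 3, 3, -6]
Output sum: 3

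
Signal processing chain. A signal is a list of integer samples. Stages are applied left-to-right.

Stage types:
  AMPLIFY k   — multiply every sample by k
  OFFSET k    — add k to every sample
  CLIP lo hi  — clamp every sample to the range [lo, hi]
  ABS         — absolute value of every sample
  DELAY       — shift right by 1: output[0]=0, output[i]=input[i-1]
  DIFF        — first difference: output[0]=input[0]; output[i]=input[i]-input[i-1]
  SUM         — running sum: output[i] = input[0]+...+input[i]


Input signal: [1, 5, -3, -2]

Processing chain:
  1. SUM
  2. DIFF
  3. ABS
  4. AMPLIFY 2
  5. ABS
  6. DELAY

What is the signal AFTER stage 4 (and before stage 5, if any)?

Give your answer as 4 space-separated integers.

Input: [1, 5, -3, -2]
Stage 1 (SUM): sum[0..0]=1, sum[0..1]=6, sum[0..2]=3, sum[0..3]=1 -> [1, 6, 3, 1]
Stage 2 (DIFF): s[0]=1, 6-1=5, 3-6=-3, 1-3=-2 -> [1, 5, -3, -2]
Stage 3 (ABS): |1|=1, |5|=5, |-3|=3, |-2|=2 -> [1, 5, 3, 2]
Stage 4 (AMPLIFY 2): 1*2=2, 5*2=10, 3*2=6, 2*2=4 -> [2, 10, 6, 4]

Answer: 2 10 6 4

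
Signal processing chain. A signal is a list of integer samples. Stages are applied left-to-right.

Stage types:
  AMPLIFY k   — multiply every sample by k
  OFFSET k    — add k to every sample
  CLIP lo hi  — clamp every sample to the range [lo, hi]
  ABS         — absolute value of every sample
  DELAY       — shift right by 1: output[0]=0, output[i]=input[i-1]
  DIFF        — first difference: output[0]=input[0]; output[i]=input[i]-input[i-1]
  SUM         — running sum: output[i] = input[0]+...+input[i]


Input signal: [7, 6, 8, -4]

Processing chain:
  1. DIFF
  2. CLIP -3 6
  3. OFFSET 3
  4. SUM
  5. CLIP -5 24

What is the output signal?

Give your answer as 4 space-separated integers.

Answer: 9 11 16 16

Derivation:
Input: [7, 6, 8, -4]
Stage 1 (DIFF): s[0]=7, 6-7=-1, 8-6=2, -4-8=-12 -> [7, -1, 2, -12]
Stage 2 (CLIP -3 6): clip(7,-3,6)=6, clip(-1,-3,6)=-1, clip(2,-3,6)=2, clip(-12,-3,6)=-3 -> [6, -1, 2, -3]
Stage 3 (OFFSET 3): 6+3=9, -1+3=2, 2+3=5, -3+3=0 -> [9, 2, 5, 0]
Stage 4 (SUM): sum[0..0]=9, sum[0..1]=11, sum[0..2]=16, sum[0..3]=16 -> [9, 11, 16, 16]
Stage 5 (CLIP -5 24): clip(9,-5,24)=9, clip(11,-5,24)=11, clip(16,-5,24)=16, clip(16,-5,24)=16 -> [9, 11, 16, 16]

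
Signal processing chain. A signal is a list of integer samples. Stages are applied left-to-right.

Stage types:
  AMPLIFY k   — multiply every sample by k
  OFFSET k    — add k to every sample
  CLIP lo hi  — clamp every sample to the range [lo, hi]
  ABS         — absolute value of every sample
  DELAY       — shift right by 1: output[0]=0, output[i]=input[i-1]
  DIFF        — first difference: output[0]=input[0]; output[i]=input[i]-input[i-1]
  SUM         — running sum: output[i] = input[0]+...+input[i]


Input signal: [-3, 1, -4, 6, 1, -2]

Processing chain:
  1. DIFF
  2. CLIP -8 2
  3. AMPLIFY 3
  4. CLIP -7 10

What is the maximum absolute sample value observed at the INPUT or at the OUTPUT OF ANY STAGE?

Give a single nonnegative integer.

Input: [-3, 1, -4, 6, 1, -2] (max |s|=6)
Stage 1 (DIFF): s[0]=-3, 1--3=4, -4-1=-5, 6--4=10, 1-6=-5, -2-1=-3 -> [-3, 4, -5, 10, -5, -3] (max |s|=10)
Stage 2 (CLIP -8 2): clip(-3,-8,2)=-3, clip(4,-8,2)=2, clip(-5,-8,2)=-5, clip(10,-8,2)=2, clip(-5,-8,2)=-5, clip(-3,-8,2)=-3 -> [-3, 2, -5, 2, -5, -3] (max |s|=5)
Stage 3 (AMPLIFY 3): -3*3=-9, 2*3=6, -5*3=-15, 2*3=6, -5*3=-15, -3*3=-9 -> [-9, 6, -15, 6, -15, -9] (max |s|=15)
Stage 4 (CLIP -7 10): clip(-9,-7,10)=-7, clip(6,-7,10)=6, clip(-15,-7,10)=-7, clip(6,-7,10)=6, clip(-15,-7,10)=-7, clip(-9,-7,10)=-7 -> [-7, 6, -7, 6, -7, -7] (max |s|=7)
Overall max amplitude: 15

Answer: 15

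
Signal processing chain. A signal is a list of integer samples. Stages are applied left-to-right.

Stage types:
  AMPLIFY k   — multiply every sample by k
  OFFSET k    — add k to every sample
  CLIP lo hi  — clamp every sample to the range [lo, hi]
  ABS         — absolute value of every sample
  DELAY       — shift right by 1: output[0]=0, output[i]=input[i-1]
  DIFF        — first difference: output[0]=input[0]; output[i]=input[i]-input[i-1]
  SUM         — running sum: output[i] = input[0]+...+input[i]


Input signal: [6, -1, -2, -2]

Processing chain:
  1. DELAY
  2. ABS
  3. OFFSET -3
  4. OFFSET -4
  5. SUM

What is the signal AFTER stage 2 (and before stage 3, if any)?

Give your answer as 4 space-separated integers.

Input: [6, -1, -2, -2]
Stage 1 (DELAY): [0, 6, -1, -2] = [0, 6, -1, -2] -> [0, 6, -1, -2]
Stage 2 (ABS): |0|=0, |6|=6, |-1|=1, |-2|=2 -> [0, 6, 1, 2]

Answer: 0 6 1 2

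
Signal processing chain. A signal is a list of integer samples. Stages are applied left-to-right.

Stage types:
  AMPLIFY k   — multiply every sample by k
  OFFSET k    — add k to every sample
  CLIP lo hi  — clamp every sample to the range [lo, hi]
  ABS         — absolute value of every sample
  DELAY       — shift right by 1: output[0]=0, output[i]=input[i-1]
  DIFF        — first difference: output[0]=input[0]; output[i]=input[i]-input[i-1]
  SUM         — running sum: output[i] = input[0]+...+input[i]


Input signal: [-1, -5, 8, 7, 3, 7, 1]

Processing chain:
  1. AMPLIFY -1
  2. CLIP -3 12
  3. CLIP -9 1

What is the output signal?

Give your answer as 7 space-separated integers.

Answer: 1 1 -3 -3 -3 -3 -1

Derivation:
Input: [-1, -5, 8, 7, 3, 7, 1]
Stage 1 (AMPLIFY -1): -1*-1=1, -5*-1=5, 8*-1=-8, 7*-1=-7, 3*-1=-3, 7*-1=-7, 1*-1=-1 -> [1, 5, -8, -7, -3, -7, -1]
Stage 2 (CLIP -3 12): clip(1,-3,12)=1, clip(5,-3,12)=5, clip(-8,-3,12)=-3, clip(-7,-3,12)=-3, clip(-3,-3,12)=-3, clip(-7,-3,12)=-3, clip(-1,-3,12)=-1 -> [1, 5, -3, -3, -3, -3, -1]
Stage 3 (CLIP -9 1): clip(1,-9,1)=1, clip(5,-9,1)=1, clip(-3,-9,1)=-3, clip(-3,-9,1)=-3, clip(-3,-9,1)=-3, clip(-3,-9,1)=-3, clip(-1,-9,1)=-1 -> [1, 1, -3, -3, -3, -3, -1]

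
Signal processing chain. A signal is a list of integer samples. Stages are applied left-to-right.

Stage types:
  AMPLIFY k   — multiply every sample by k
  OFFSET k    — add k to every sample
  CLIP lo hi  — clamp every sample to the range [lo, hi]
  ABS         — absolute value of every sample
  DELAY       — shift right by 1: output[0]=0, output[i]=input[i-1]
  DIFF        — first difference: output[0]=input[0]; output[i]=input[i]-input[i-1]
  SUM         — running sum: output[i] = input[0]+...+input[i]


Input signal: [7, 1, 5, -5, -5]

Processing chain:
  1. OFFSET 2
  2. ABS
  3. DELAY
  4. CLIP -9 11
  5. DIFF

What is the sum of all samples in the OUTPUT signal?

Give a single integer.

Input: [7, 1, 5, -5, -5]
Stage 1 (OFFSET 2): 7+2=9, 1+2=3, 5+2=7, -5+2=-3, -5+2=-3 -> [9, 3, 7, -3, -3]
Stage 2 (ABS): |9|=9, |3|=3, |7|=7, |-3|=3, |-3|=3 -> [9, 3, 7, 3, 3]
Stage 3 (DELAY): [0, 9, 3, 7, 3] = [0, 9, 3, 7, 3] -> [0, 9, 3, 7, 3]
Stage 4 (CLIP -9 11): clip(0,-9,11)=0, clip(9,-9,11)=9, clip(3,-9,11)=3, clip(7,-9,11)=7, clip(3,-9,11)=3 -> [0, 9, 3, 7, 3]
Stage 5 (DIFF): s[0]=0, 9-0=9, 3-9=-6, 7-3=4, 3-7=-4 -> [0, 9, -6, 4, -4]
Output sum: 3

Answer: 3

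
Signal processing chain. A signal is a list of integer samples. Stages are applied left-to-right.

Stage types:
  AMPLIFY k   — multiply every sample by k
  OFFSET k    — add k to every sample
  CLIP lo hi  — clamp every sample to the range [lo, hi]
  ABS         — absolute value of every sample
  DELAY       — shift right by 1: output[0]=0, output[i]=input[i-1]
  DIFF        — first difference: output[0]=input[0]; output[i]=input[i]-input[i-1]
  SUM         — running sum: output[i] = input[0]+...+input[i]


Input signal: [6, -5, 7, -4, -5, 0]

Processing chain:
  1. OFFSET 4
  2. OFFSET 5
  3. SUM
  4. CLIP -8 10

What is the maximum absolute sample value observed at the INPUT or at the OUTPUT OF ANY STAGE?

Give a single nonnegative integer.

Input: [6, -5, 7, -4, -5, 0] (max |s|=7)
Stage 1 (OFFSET 4): 6+4=10, -5+4=-1, 7+4=11, -4+4=0, -5+4=-1, 0+4=4 -> [10, -1, 11, 0, -1, 4] (max |s|=11)
Stage 2 (OFFSET 5): 10+5=15, -1+5=4, 11+5=16, 0+5=5, -1+5=4, 4+5=9 -> [15, 4, 16, 5, 4, 9] (max |s|=16)
Stage 3 (SUM): sum[0..0]=15, sum[0..1]=19, sum[0..2]=35, sum[0..3]=40, sum[0..4]=44, sum[0..5]=53 -> [15, 19, 35, 40, 44, 53] (max |s|=53)
Stage 4 (CLIP -8 10): clip(15,-8,10)=10, clip(19,-8,10)=10, clip(35,-8,10)=10, clip(40,-8,10)=10, clip(44,-8,10)=10, clip(53,-8,10)=10 -> [10, 10, 10, 10, 10, 10] (max |s|=10)
Overall max amplitude: 53

Answer: 53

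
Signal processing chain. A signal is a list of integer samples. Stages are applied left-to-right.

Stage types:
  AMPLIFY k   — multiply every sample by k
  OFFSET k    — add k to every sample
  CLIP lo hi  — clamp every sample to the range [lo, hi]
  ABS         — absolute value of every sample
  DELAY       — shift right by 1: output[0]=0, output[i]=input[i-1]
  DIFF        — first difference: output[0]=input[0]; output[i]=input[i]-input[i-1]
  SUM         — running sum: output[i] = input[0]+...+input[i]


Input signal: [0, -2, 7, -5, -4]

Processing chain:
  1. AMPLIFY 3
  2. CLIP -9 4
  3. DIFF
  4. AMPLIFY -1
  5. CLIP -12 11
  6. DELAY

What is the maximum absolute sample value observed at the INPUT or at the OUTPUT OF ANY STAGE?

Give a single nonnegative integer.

Input: [0, -2, 7, -5, -4] (max |s|=7)
Stage 1 (AMPLIFY 3): 0*3=0, -2*3=-6, 7*3=21, -5*3=-15, -4*3=-12 -> [0, -6, 21, -15, -12] (max |s|=21)
Stage 2 (CLIP -9 4): clip(0,-9,4)=0, clip(-6,-9,4)=-6, clip(21,-9,4)=4, clip(-15,-9,4)=-9, clip(-12,-9,4)=-9 -> [0, -6, 4, -9, -9] (max |s|=9)
Stage 3 (DIFF): s[0]=0, -6-0=-6, 4--6=10, -9-4=-13, -9--9=0 -> [0, -6, 10, -13, 0] (max |s|=13)
Stage 4 (AMPLIFY -1): 0*-1=0, -6*-1=6, 10*-1=-10, -13*-1=13, 0*-1=0 -> [0, 6, -10, 13, 0] (max |s|=13)
Stage 5 (CLIP -12 11): clip(0,-12,11)=0, clip(6,-12,11)=6, clip(-10,-12,11)=-10, clip(13,-12,11)=11, clip(0,-12,11)=0 -> [0, 6, -10, 11, 0] (max |s|=11)
Stage 6 (DELAY): [0, 0, 6, -10, 11] = [0, 0, 6, -10, 11] -> [0, 0, 6, -10, 11] (max |s|=11)
Overall max amplitude: 21

Answer: 21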